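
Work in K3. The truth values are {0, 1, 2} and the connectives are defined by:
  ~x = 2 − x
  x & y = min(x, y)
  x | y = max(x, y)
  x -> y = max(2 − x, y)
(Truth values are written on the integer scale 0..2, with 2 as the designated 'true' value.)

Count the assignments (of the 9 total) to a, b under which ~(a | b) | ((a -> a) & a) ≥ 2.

a = 0, b = 0 ↦ 2  ≥
a = 0, b = 1 ↦ 1  <
a = 0, b = 2 ↦ 0  <
a = 1, b = 0 ↦ 1  <
a = 1, b = 1 ↦ 1  <
a = 1, b = 2 ↦ 1  <
a = 2, b = 0 ↦ 2  ≥
a = 2, b = 1 ↦ 2  ≥
a = 2, b = 2 ↦ 2  ≥
So 4 of the 9 assignments meet the threshold.

4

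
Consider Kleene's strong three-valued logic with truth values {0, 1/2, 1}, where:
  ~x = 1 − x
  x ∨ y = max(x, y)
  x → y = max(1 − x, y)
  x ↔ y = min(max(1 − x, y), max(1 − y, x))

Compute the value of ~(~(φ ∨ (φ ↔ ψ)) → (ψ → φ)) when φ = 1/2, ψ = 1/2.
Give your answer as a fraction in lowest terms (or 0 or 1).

φ ↔ ψ = 1/2 ↔ 1/2 = 1/2
φ ∨ (φ ↔ ψ) = 1/2 ∨ 1/2 = 1/2
~(φ ∨ (φ ↔ ψ)) = ~1/2 = 1/2
ψ → φ = 1/2 → 1/2 = 1/2
~(φ ∨ (φ ↔ ψ)) → (ψ → φ) = 1/2 → 1/2 = 1/2
~(~(φ ∨ (φ ↔ ψ)) → (ψ → φ)) = ~1/2 = 1/2

1/2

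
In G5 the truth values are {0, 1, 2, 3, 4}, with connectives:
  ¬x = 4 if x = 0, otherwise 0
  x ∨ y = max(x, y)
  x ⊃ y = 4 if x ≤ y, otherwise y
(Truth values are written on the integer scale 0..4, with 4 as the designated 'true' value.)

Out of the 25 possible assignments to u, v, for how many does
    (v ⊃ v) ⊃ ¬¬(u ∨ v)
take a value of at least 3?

value 4: 24 assignments (counts)
value 0: 1 assignment
So 24 of the 25 assignments meet the threshold.

24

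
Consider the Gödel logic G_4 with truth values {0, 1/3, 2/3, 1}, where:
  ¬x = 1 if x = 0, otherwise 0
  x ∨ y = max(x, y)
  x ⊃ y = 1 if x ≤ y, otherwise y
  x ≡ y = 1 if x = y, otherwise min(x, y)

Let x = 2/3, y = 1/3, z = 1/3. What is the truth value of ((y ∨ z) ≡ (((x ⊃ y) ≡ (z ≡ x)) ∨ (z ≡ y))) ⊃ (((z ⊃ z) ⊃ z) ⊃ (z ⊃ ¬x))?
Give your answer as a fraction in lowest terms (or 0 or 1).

y ∨ z = 1/3 ∨ 1/3 = 1/3
x ⊃ y = 2/3 ⊃ 1/3 = 1/3
z ≡ x = 1/3 ≡ 2/3 = 1/3
(x ⊃ y) ≡ (z ≡ x) = 1/3 ≡ 1/3 = 1
z ≡ y = 1/3 ≡ 1/3 = 1
((x ⊃ y) ≡ (z ≡ x)) ∨ (z ≡ y) = 1 ∨ 1 = 1
(y ∨ z) ≡ (((x ⊃ y) ≡ (z ≡ x)) ∨ (z ≡ y)) = 1/3 ≡ 1 = 1/3
z ⊃ z = 1/3 ⊃ 1/3 = 1
(z ⊃ z) ⊃ z = 1 ⊃ 1/3 = 1/3
¬x = ¬2/3 = 0
z ⊃ ¬x = 1/3 ⊃ 0 = 0
((z ⊃ z) ⊃ z) ⊃ (z ⊃ ¬x) = 1/3 ⊃ 0 = 0
((y ∨ z) ≡ (((x ⊃ y) ≡ (z ≡ x)) ∨ (z ≡ y))) ⊃ (((z ⊃ z) ⊃ z) ⊃ (z ⊃ ¬x)) = 1/3 ⊃ 0 = 0

0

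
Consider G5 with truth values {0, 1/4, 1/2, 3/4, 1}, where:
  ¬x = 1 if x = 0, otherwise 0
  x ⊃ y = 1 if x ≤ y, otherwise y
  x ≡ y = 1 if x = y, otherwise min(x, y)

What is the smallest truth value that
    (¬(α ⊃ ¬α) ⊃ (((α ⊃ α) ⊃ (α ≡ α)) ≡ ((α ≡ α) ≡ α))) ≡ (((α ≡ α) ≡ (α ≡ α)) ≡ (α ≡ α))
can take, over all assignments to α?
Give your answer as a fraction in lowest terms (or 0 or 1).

1/4

Take α = 1/4:
¬α = ¬1/4 = 0
α ⊃ ¬α = 1/4 ⊃ 0 = 0
¬(α ⊃ ¬α) = ¬0 = 1
α ⊃ α = 1/4 ⊃ 1/4 = 1
α ≡ α = 1/4 ≡ 1/4 = 1
(α ⊃ α) ⊃ (α ≡ α) = 1 ⊃ 1 = 1
α ≡ α = 1/4 ≡ 1/4 = 1
(α ≡ α) ≡ α = 1 ≡ 1/4 = 1/4
((α ⊃ α) ⊃ (α ≡ α)) ≡ ((α ≡ α) ≡ α) = 1 ≡ 1/4 = 1/4
¬(α ⊃ ¬α) ⊃ (((α ⊃ α) ⊃ (α ≡ α)) ≡ ((α ≡ α) ≡ α)) = 1 ⊃ 1/4 = 1/4
α ≡ α = 1/4 ≡ 1/4 = 1
α ≡ α = 1/4 ≡ 1/4 = 1
(α ≡ α) ≡ (α ≡ α) = 1 ≡ 1 = 1
α ≡ α = 1/4 ≡ 1/4 = 1
((α ≡ α) ≡ (α ≡ α)) ≡ (α ≡ α) = 1 ≡ 1 = 1
(¬(α ⊃ ¬α) ⊃ (((α ⊃ α) ⊃ (α ≡ α)) ≡ ((α ≡ α) ≡ α))) ≡ (((α ≡ α) ≡ (α ≡ α)) ≡ (α ≡ α)) = 1/4 ≡ 1 = 1/4
No assignment yields a value below 1/4, so this is the minimum.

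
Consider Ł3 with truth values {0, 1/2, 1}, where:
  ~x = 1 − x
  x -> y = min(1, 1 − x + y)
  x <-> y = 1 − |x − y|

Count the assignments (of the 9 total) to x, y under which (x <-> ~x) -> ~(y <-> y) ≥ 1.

x = 0, y = 0 ↦ 1  ≥
x = 0, y = 1/2 ↦ 1  ≥
x = 0, y = 1 ↦ 1  ≥
x = 1/2, y = 0 ↦ 0  <
x = 1/2, y = 1/2 ↦ 0  <
x = 1/2, y = 1 ↦ 0  <
x = 1, y = 0 ↦ 1  ≥
x = 1, y = 1/2 ↦ 1  ≥
x = 1, y = 1 ↦ 1  ≥
So 6 of the 9 assignments meet the threshold.

6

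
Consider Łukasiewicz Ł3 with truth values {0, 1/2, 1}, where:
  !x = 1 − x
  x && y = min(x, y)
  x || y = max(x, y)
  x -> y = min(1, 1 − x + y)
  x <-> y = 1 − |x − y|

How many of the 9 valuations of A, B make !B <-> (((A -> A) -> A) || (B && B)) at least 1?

A = 0, B = 0 ↦ 0  <
A = 0, B = 1/2 ↦ 1  ≥
A = 0, B = 1 ↦ 0  <
A = 1/2, B = 0 ↦ 1/2  <
A = 1/2, B = 1/2 ↦ 1  ≥
A = 1/2, B = 1 ↦ 0  <
A = 1, B = 0 ↦ 1  ≥
A = 1, B = 1/2 ↦ 1/2  <
A = 1, B = 1 ↦ 0  <
So 3 of the 9 assignments meet the threshold.

3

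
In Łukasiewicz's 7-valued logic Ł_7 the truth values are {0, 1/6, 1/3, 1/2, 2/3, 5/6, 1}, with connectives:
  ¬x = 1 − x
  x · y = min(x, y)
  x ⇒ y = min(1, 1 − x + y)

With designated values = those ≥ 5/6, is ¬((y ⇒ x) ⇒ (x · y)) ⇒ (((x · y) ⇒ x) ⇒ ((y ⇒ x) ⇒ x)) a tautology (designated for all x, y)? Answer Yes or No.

No

Counterexample: take x = 0, y = 0.
y ⇒ x = 0 ⇒ 0 = 1
x · y = 0 · 0 = 0
(y ⇒ x) ⇒ (x · y) = 1 ⇒ 0 = 0
¬((y ⇒ x) ⇒ (x · y)) = ¬0 = 1
(x · y) ⇒ x = 0 ⇒ 0 = 1
(y ⇒ x) ⇒ x = 1 ⇒ 0 = 0
((x · y) ⇒ x) ⇒ ((y ⇒ x) ⇒ x) = 1 ⇒ 0 = 0
¬((y ⇒ x) ⇒ (x · y)) ⇒ (((x · y) ⇒ x) ⇒ ((y ⇒ x) ⇒ x)) = 1 ⇒ 0 = 0
This gives 0, which is below 5/6.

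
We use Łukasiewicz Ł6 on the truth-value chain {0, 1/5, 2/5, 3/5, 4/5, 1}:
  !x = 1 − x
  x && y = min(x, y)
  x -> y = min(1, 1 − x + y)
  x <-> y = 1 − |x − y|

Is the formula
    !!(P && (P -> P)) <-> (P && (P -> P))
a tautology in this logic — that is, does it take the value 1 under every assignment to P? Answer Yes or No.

Yes

P = 0 ↦ 1
P = 1/5 ↦ 1
P = 2/5 ↦ 1
P = 3/5 ↦ 1
P = 4/5 ↦ 1
P = 1 ↦ 1
Every assignment gives a value ≥ 1.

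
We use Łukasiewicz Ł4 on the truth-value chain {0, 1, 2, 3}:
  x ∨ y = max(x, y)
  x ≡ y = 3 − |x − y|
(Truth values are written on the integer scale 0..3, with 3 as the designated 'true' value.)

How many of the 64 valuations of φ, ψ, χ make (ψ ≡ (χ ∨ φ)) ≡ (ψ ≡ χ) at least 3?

42

value 3: 42 assignments (counts)
value 2: 14 assignments
value 1: 6 assignments
value 0: 2 assignments
So 42 of the 64 assignments meet the threshold.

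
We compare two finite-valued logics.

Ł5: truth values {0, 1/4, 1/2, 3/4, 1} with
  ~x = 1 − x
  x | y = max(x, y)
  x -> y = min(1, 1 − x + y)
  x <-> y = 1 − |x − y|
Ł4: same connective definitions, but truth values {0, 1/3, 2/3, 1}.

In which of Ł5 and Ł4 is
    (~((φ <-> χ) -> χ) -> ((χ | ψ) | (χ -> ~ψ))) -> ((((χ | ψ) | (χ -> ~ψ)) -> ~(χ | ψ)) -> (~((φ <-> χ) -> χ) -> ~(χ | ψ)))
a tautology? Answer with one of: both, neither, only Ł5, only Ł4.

In Ł5: every assignment gives 1 — tautology.
In Ł4: every assignment gives 1 — tautology.

both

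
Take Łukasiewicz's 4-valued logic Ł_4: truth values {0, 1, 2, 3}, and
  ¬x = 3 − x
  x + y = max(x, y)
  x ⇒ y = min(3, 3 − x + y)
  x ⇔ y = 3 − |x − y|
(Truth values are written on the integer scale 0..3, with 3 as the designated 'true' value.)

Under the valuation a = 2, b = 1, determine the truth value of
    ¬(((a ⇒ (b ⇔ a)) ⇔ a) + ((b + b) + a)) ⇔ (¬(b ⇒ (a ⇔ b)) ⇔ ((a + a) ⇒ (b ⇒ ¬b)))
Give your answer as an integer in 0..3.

2

b ⇔ a = 1 ⇔ 2 = 2
a ⇒ (b ⇔ a) = 2 ⇒ 2 = 3
(a ⇒ (b ⇔ a)) ⇔ a = 3 ⇔ 2 = 2
b + b = 1 + 1 = 1
(b + b) + a = 1 + 2 = 2
((a ⇒ (b ⇔ a)) ⇔ a) + ((b + b) + a) = 2 + 2 = 2
¬(((a ⇒ (b ⇔ a)) ⇔ a) + ((b + b) + a)) = ¬2 = 1
a ⇔ b = 2 ⇔ 1 = 2
b ⇒ (a ⇔ b) = 1 ⇒ 2 = 3
¬(b ⇒ (a ⇔ b)) = ¬3 = 0
a + a = 2 + 2 = 2
¬b = ¬1 = 2
b ⇒ ¬b = 1 ⇒ 2 = 3
(a + a) ⇒ (b ⇒ ¬b) = 2 ⇒ 3 = 3
¬(b ⇒ (a ⇔ b)) ⇔ ((a + a) ⇒ (b ⇒ ¬b)) = 0 ⇔ 3 = 0
¬(((a ⇒ (b ⇔ a)) ⇔ a) + ((b + b) + a)) ⇔ (¬(b ⇒ (a ⇔ b)) ⇔ ((a + a) ⇒ (b ⇒ ¬b))) = 1 ⇔ 0 = 2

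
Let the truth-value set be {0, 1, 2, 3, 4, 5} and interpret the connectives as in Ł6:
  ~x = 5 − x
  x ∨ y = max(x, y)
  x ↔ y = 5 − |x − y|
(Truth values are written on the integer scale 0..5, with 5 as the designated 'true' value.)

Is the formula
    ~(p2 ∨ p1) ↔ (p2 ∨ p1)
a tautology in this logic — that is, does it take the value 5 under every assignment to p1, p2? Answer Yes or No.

Counterexample: take p1 = 0, p2 = 0.
p2 ∨ p1 = 0 ∨ 0 = 0
~(p2 ∨ p1) = ~0 = 5
p2 ∨ p1 = 0 ∨ 0 = 0
~(p2 ∨ p1) ↔ (p2 ∨ p1) = 5 ↔ 0 = 0
This gives 0 ≠ 5.

No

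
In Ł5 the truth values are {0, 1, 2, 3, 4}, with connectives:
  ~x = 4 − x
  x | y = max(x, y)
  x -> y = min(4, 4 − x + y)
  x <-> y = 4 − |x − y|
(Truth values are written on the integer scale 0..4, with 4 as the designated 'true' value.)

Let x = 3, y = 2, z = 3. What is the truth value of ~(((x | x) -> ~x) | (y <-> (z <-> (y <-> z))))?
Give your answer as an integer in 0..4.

2

x | x = 3 | 3 = 3
~x = ~3 = 1
(x | x) -> ~x = 3 -> 1 = 2
y <-> z = 2 <-> 3 = 3
z <-> (y <-> z) = 3 <-> 3 = 4
y <-> (z <-> (y <-> z)) = 2 <-> 4 = 2
((x | x) -> ~x) | (y <-> (z <-> (y <-> z))) = 2 | 2 = 2
~(((x | x) -> ~x) | (y <-> (z <-> (y <-> z)))) = ~2 = 2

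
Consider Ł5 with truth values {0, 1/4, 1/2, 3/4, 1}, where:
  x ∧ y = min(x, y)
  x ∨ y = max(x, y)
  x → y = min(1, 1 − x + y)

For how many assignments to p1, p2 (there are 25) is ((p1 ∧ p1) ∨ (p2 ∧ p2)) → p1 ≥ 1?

15

value 1: 15 assignments (counts)
value 3/4: 4 assignments
value 1/2: 3 assignments
value 1/4: 2 assignments
value 0: 1 assignment
So 15 of the 25 assignments meet the threshold.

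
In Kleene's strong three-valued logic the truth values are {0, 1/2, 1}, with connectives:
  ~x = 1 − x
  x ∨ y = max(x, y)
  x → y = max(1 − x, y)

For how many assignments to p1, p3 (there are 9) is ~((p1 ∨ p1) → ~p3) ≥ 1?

p1 = 0, p3 = 0 ↦ 0  <
p1 = 0, p3 = 1/2 ↦ 0  <
p1 = 0, p3 = 1 ↦ 0  <
p1 = 1/2, p3 = 0 ↦ 0  <
p1 = 1/2, p3 = 1/2 ↦ 1/2  <
p1 = 1/2, p3 = 1 ↦ 1/2  <
p1 = 1, p3 = 0 ↦ 0  <
p1 = 1, p3 = 1/2 ↦ 1/2  <
p1 = 1, p3 = 1 ↦ 1  ≥
So 1 of the 9 assignments meets the threshold.

1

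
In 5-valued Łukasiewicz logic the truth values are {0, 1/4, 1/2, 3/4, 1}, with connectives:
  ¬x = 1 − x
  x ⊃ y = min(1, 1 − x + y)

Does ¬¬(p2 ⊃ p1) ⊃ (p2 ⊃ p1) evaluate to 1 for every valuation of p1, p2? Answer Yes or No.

Yes

At p1 = 1/4, p2 = 3/4, for instance:
p2 ⊃ p1 = 3/4 ⊃ 1/4 = 1/2
¬(p2 ⊃ p1) = ¬1/2 = 1/2
¬¬(p2 ⊃ p1) = ¬1/2 = 1/2
¬¬(p2 ⊃ p1) ⊃ (p2 ⊃ p1) = 1/2 ⊃ 1/2 = 1
and checking the remaining 24 assignments likewise gives ≥ 1 in every case.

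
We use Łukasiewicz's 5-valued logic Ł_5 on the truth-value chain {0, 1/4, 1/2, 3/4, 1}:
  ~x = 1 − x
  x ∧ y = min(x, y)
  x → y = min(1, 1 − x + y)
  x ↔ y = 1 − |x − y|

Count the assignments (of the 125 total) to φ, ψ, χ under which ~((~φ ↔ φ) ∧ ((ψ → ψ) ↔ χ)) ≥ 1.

value 1: 65 assignments (counts)
value 3/4: 15 assignments
value 1/2: 35 assignments
value 1/4: 5 assignments
value 0: 5 assignments
So 65 of the 125 assignments meet the threshold.

65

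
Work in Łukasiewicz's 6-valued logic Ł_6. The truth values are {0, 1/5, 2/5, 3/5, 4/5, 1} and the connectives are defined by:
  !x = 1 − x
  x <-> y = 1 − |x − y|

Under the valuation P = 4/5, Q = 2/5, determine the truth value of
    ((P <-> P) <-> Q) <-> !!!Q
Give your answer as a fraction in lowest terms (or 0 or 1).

4/5

P <-> P = 4/5 <-> 4/5 = 1
(P <-> P) <-> Q = 1 <-> 2/5 = 2/5
!Q = !2/5 = 3/5
!!Q = !3/5 = 2/5
!!!Q = !2/5 = 3/5
((P <-> P) <-> Q) <-> !!!Q = 2/5 <-> 3/5 = 4/5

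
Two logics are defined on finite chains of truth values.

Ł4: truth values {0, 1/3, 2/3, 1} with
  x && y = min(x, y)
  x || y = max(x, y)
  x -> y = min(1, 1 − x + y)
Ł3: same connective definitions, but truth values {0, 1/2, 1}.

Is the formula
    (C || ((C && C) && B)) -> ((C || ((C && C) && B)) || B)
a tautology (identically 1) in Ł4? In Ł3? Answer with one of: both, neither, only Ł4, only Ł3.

both

In Ł4: every assignment gives 1 — tautology.
In Ł3: every assignment gives 1 — tautology.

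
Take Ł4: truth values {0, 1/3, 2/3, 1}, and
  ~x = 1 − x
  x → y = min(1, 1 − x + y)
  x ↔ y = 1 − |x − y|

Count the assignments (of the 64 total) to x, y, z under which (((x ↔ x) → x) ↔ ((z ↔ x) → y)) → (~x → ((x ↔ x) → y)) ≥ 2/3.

value 1: 54 assignments (counts)
value 2/3: 6 assignments (counts)
value 1/3: 3 assignments
value 0: 1 assignment
So 60 of the 64 assignments meet the threshold.

60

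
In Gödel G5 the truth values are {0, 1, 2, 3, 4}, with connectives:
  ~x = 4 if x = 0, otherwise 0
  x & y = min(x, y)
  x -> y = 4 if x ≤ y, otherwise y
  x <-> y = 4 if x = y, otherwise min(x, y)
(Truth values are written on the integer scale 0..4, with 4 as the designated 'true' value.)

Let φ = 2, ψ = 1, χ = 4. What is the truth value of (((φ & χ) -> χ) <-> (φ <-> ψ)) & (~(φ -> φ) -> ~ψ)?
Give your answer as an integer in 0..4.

1

φ & χ = 2 & 4 = 2
(φ & χ) -> χ = 2 -> 4 = 4
φ <-> ψ = 2 <-> 1 = 1
((φ & χ) -> χ) <-> (φ <-> ψ) = 4 <-> 1 = 1
φ -> φ = 2 -> 2 = 4
~(φ -> φ) = ~4 = 0
~ψ = ~1 = 0
~(φ -> φ) -> ~ψ = 0 -> 0 = 4
(((φ & χ) -> χ) <-> (φ <-> ψ)) & (~(φ -> φ) -> ~ψ) = 1 & 4 = 1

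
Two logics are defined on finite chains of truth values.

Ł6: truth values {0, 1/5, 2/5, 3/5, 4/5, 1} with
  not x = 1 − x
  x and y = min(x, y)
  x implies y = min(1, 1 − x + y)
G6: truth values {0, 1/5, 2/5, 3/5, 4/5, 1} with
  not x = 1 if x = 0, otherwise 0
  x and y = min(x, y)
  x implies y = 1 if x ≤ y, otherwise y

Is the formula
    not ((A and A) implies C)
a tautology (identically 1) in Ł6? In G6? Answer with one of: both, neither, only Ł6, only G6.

neither

In Ł6: at A = 0, C = 0 the value is 0 — not a tautology.
In G6: at A = 0, C = 0 the value is 0 — not a tautology.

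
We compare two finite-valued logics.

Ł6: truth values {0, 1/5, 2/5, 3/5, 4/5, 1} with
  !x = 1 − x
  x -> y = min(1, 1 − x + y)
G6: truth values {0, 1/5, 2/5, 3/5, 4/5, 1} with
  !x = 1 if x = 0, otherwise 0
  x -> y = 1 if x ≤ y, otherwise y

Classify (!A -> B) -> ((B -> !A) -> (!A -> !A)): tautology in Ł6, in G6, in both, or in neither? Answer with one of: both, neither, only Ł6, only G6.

both

In Ł6: every assignment gives 1 — tautology.
In G6: every assignment gives 1 — tautology.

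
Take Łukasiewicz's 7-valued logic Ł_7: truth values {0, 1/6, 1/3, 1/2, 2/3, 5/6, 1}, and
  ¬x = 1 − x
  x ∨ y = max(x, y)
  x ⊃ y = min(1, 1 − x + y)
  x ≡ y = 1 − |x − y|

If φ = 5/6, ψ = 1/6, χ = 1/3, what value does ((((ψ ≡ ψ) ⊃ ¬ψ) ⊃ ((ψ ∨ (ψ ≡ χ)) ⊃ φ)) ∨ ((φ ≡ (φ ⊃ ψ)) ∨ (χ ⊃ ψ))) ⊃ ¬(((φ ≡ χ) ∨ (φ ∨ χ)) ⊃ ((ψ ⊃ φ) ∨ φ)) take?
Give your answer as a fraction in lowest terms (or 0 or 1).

0

ψ ≡ ψ = 1/6 ≡ 1/6 = 1
¬ψ = ¬1/6 = 5/6
(ψ ≡ ψ) ⊃ ¬ψ = 1 ⊃ 5/6 = 5/6
ψ ≡ χ = 1/6 ≡ 1/3 = 5/6
ψ ∨ (ψ ≡ χ) = 1/6 ∨ 5/6 = 5/6
(ψ ∨ (ψ ≡ χ)) ⊃ φ = 5/6 ⊃ 5/6 = 1
((ψ ≡ ψ) ⊃ ¬ψ) ⊃ ((ψ ∨ (ψ ≡ χ)) ⊃ φ) = 5/6 ⊃ 1 = 1
φ ⊃ ψ = 5/6 ⊃ 1/6 = 1/3
φ ≡ (φ ⊃ ψ) = 5/6 ≡ 1/3 = 1/2
χ ⊃ ψ = 1/3 ⊃ 1/6 = 5/6
(φ ≡ (φ ⊃ ψ)) ∨ (χ ⊃ ψ) = 1/2 ∨ 5/6 = 5/6
(((ψ ≡ ψ) ⊃ ¬ψ) ⊃ ((ψ ∨ (ψ ≡ χ)) ⊃ φ)) ∨ ((φ ≡ (φ ⊃ ψ)) ∨ (χ ⊃ ψ)) = 1 ∨ 5/6 = 1
φ ≡ χ = 5/6 ≡ 1/3 = 1/2
φ ∨ χ = 5/6 ∨ 1/3 = 5/6
(φ ≡ χ) ∨ (φ ∨ χ) = 1/2 ∨ 5/6 = 5/6
ψ ⊃ φ = 1/6 ⊃ 5/6 = 1
(ψ ⊃ φ) ∨ φ = 1 ∨ 5/6 = 1
((φ ≡ χ) ∨ (φ ∨ χ)) ⊃ ((ψ ⊃ φ) ∨ φ) = 5/6 ⊃ 1 = 1
¬(((φ ≡ χ) ∨ (φ ∨ χ)) ⊃ ((ψ ⊃ φ) ∨ φ)) = ¬1 = 0
((((ψ ≡ ψ) ⊃ ¬ψ) ⊃ ((ψ ∨ (ψ ≡ χ)) ⊃ φ)) ∨ ((φ ≡ (φ ⊃ ψ)) ∨ (χ ⊃ ψ))) ⊃ ¬(((φ ≡ χ) ∨ (φ ∨ χ)) ⊃ ((ψ ⊃ φ) ∨ φ)) = 1 ⊃ 0 = 0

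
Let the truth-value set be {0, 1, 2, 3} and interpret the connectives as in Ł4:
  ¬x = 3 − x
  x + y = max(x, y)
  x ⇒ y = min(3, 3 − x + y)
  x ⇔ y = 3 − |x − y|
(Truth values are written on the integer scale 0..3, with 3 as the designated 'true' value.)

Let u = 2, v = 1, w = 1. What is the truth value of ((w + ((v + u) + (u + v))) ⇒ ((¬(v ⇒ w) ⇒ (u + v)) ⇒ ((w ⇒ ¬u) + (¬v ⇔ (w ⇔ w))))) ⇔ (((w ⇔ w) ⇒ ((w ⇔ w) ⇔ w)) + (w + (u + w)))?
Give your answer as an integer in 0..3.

2

v + u = 1 + 2 = 2
u + v = 2 + 1 = 2
(v + u) + (u + v) = 2 + 2 = 2
w + ((v + u) + (u + v)) = 1 + 2 = 2
v ⇒ w = 1 ⇒ 1 = 3
¬(v ⇒ w) = ¬3 = 0
u + v = 2 + 1 = 2
¬(v ⇒ w) ⇒ (u + v) = 0 ⇒ 2 = 3
¬u = ¬2 = 1
w ⇒ ¬u = 1 ⇒ 1 = 3
¬v = ¬1 = 2
w ⇔ w = 1 ⇔ 1 = 3
¬v ⇔ (w ⇔ w) = 2 ⇔ 3 = 2
(w ⇒ ¬u) + (¬v ⇔ (w ⇔ w)) = 3 + 2 = 3
(¬(v ⇒ w) ⇒ (u + v)) ⇒ ((w ⇒ ¬u) + (¬v ⇔ (w ⇔ w))) = 3 ⇒ 3 = 3
(w + ((v + u) + (u + v))) ⇒ ((¬(v ⇒ w) ⇒ (u + v)) ⇒ ((w ⇒ ¬u) + (¬v ⇔ (w ⇔ w)))) = 2 ⇒ 3 = 3
w ⇔ w = 1 ⇔ 1 = 3
w ⇔ w = 1 ⇔ 1 = 3
(w ⇔ w) ⇔ w = 3 ⇔ 1 = 1
(w ⇔ w) ⇒ ((w ⇔ w) ⇔ w) = 3 ⇒ 1 = 1
u + w = 2 + 1 = 2
w + (u + w) = 1 + 2 = 2
((w ⇔ w) ⇒ ((w ⇔ w) ⇔ w)) + (w + (u + w)) = 1 + 2 = 2
((w + ((v + u) + (u + v))) ⇒ ((¬(v ⇒ w) ⇒ (u + v)) ⇒ ((w ⇒ ¬u) + (¬v ⇔ (w ⇔ w))))) ⇔ (((w ⇔ w) ⇒ ((w ⇔ w) ⇔ w)) + (w + (u + w))) = 3 ⇔ 2 = 2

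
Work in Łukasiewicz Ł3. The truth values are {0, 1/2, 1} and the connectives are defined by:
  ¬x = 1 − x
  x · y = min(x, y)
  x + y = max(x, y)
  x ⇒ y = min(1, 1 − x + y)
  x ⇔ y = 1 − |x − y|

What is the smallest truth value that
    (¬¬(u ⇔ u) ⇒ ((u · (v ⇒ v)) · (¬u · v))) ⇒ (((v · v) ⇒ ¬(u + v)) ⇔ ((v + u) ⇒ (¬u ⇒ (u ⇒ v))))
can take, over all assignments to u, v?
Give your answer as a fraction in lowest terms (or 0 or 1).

1/2

Take u = 1/2, v = 1:
u ⇔ u = 1/2 ⇔ 1/2 = 1
¬(u ⇔ u) = ¬1 = 0
¬¬(u ⇔ u) = ¬0 = 1
v ⇒ v = 1 ⇒ 1 = 1
u · (v ⇒ v) = 1/2 · 1 = 1/2
¬u = ¬1/2 = 1/2
¬u · v = 1/2 · 1 = 1/2
(u · (v ⇒ v)) · (¬u · v) = 1/2 · 1/2 = 1/2
¬¬(u ⇔ u) ⇒ ((u · (v ⇒ v)) · (¬u · v)) = 1 ⇒ 1/2 = 1/2
v · v = 1 · 1 = 1
u + v = 1/2 + 1 = 1
¬(u + v) = ¬1 = 0
(v · v) ⇒ ¬(u + v) = 1 ⇒ 0 = 0
v + u = 1 + 1/2 = 1
¬u = ¬1/2 = 1/2
u ⇒ v = 1/2 ⇒ 1 = 1
¬u ⇒ (u ⇒ v) = 1/2 ⇒ 1 = 1
(v + u) ⇒ (¬u ⇒ (u ⇒ v)) = 1 ⇒ 1 = 1
((v · v) ⇒ ¬(u + v)) ⇔ ((v + u) ⇒ (¬u ⇒ (u ⇒ v))) = 0 ⇔ 1 = 0
(¬¬(u ⇔ u) ⇒ ((u · (v ⇒ v)) · (¬u · v))) ⇒ (((v · v) ⇒ ¬(u + v)) ⇔ ((v + u) ⇒ (¬u ⇒ (u ⇒ v)))) = 1/2 ⇒ 0 = 1/2
No assignment yields a value below 1/2, so this is the minimum.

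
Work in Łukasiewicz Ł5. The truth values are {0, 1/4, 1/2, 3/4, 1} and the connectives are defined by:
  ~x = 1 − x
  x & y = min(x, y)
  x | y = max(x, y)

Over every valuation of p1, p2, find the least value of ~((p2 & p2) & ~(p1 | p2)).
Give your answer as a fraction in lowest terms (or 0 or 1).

Take p1 = 0, p2 = 1/2:
p2 & p2 = 1/2 & 1/2 = 1/2
p1 | p2 = 0 | 1/2 = 1/2
~(p1 | p2) = ~1/2 = 1/2
(p2 & p2) & ~(p1 | p2) = 1/2 & 1/2 = 1/2
~((p2 & p2) & ~(p1 | p2)) = ~1/2 = 1/2
No assignment yields a value below 1/2, so this is the minimum.

1/2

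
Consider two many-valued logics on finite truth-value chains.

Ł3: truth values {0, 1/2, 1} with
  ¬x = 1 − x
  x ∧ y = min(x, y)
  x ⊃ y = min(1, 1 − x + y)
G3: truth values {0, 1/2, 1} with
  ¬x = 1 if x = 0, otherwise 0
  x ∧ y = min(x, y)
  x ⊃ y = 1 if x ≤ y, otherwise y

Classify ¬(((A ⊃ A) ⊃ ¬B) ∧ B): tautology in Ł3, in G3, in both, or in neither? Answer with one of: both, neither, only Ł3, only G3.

In Ł3: at A = 0, B = 1/2 the value is 1/2 — not a tautology.
In G3: every assignment gives 1 — tautology.

only G3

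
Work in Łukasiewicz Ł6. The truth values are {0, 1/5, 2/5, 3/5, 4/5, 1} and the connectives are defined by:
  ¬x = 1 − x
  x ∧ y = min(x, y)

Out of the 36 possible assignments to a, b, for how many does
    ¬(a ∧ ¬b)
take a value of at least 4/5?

20

value 1: 11 assignments (counts)
value 4/5: 9 assignments (counts)
value 3/5: 7 assignments
value 2/5: 5 assignments
value 1/5: 3 assignments
value 0: 1 assignment
So 20 of the 36 assignments meet the threshold.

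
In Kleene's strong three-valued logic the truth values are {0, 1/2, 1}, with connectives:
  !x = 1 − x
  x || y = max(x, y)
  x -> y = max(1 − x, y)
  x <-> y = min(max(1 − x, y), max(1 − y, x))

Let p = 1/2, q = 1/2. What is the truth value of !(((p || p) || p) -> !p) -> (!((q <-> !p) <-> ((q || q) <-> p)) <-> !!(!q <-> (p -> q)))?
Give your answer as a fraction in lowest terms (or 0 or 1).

1/2

p || p = 1/2 || 1/2 = 1/2
(p || p) || p = 1/2 || 1/2 = 1/2
!p = !1/2 = 1/2
((p || p) || p) -> !p = 1/2 -> 1/2 = 1/2
!(((p || p) || p) -> !p) = !1/2 = 1/2
!p = !1/2 = 1/2
q <-> !p = 1/2 <-> 1/2 = 1/2
q || q = 1/2 || 1/2 = 1/2
(q || q) <-> p = 1/2 <-> 1/2 = 1/2
(q <-> !p) <-> ((q || q) <-> p) = 1/2 <-> 1/2 = 1/2
!((q <-> !p) <-> ((q || q) <-> p)) = !1/2 = 1/2
!q = !1/2 = 1/2
p -> q = 1/2 -> 1/2 = 1/2
!q <-> (p -> q) = 1/2 <-> 1/2 = 1/2
!(!q <-> (p -> q)) = !1/2 = 1/2
!!(!q <-> (p -> q)) = !1/2 = 1/2
!((q <-> !p) <-> ((q || q) <-> p)) <-> !!(!q <-> (p -> q)) = 1/2 <-> 1/2 = 1/2
!(((p || p) || p) -> !p) -> (!((q <-> !p) <-> ((q || q) <-> p)) <-> !!(!q <-> (p -> q))) = 1/2 -> 1/2 = 1/2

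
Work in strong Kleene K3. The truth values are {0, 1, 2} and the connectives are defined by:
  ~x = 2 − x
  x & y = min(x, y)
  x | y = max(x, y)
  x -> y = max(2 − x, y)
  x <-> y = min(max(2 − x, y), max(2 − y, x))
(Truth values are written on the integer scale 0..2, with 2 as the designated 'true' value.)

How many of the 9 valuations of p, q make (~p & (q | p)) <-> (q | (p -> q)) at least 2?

p = 0, q = 0 ↦ 0  <
p = 0, q = 1 ↦ 1  <
p = 0, q = 2 ↦ 2  ≥
p = 1, q = 0 ↦ 1  <
p = 1, q = 1 ↦ 1  <
p = 1, q = 2 ↦ 1  <
p = 2, q = 0 ↦ 2  ≥
p = 2, q = 1 ↦ 1  <
p = 2, q = 2 ↦ 0  <
So 2 of the 9 assignments meet the threshold.

2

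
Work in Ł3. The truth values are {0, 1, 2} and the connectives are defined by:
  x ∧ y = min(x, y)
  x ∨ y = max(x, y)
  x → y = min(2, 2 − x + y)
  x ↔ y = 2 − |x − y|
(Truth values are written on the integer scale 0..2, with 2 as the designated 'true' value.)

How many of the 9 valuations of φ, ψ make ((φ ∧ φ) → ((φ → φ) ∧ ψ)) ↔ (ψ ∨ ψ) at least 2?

φ = 0, ψ = 0 ↦ 0  <
φ = 0, ψ = 1 ↦ 1  <
φ = 0, ψ = 2 ↦ 2  ≥
φ = 1, ψ = 0 ↦ 1  <
φ = 1, ψ = 1 ↦ 1  <
φ = 1, ψ = 2 ↦ 2  ≥
φ = 2, ψ = 0 ↦ 2  ≥
φ = 2, ψ = 1 ↦ 2  ≥
φ = 2, ψ = 2 ↦ 2  ≥
So 5 of the 9 assignments meet the threshold.

5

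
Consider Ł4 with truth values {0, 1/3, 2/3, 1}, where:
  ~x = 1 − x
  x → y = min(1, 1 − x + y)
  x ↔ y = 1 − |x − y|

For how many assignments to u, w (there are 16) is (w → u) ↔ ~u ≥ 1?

2

u = 0, w = 0 ↦ 1  ≥
u = 0, w = 1/3 ↦ 2/3  <
u = 0, w = 2/3 ↦ 1/3  <
u = 0, w = 1 ↦ 0  <
u = 1/3, w = 0 ↦ 2/3  <
u = 1/3, w = 1/3 ↦ 2/3  <
u = 1/3, w = 2/3 ↦ 1  ≥
u = 1/3, w = 1 ↦ 2/3  <
u = 2/3, w = 0 ↦ 1/3  <
u = 2/3, w = 1/3 ↦ 1/3  <
u = 2/3, w = 2/3 ↦ 1/3  <
u = 2/3, w = 1 ↦ 2/3  <
u = 1, w = 0 ↦ 0  <
u = 1, w = 1/3 ↦ 0  <
u = 1, w = 2/3 ↦ 0  <
u = 1, w = 1 ↦ 0  <
So 2 of the 16 assignments meet the threshold.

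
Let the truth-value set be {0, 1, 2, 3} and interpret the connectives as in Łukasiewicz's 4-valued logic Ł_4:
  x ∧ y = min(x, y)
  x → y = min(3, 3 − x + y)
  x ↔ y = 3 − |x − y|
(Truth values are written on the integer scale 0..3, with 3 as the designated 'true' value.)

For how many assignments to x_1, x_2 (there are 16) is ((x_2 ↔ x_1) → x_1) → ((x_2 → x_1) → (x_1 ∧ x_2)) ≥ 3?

x_1 = 0, x_2 = 0 ↦ 3  ≥
x_1 = 0, x_2 = 1 ↦ 3  ≥
x_1 = 0, x_2 = 2 ↦ 3  ≥
x_1 = 0, x_2 = 3 ↦ 3  ≥
x_1 = 1, x_2 = 0 ↦ 1  <
x_1 = 1, x_2 = 1 ↦ 3  ≥
x_1 = 1, x_2 = 2 ↦ 3  ≥
x_1 = 1, x_2 = 3 ↦ 3  ≥
x_1 = 2, x_2 = 0 ↦ 0  <
x_1 = 2, x_2 = 1 ↦ 1  <
x_1 = 2, x_2 = 2 ↦ 3  ≥
x_1 = 2, x_2 = 3 ↦ 3  ≥
x_1 = 3, x_2 = 0 ↦ 0  <
x_1 = 3, x_2 = 1 ↦ 1  <
x_1 = 3, x_2 = 2 ↦ 2  <
x_1 = 3, x_2 = 3 ↦ 3  ≥
So 10 of the 16 assignments meet the threshold.

10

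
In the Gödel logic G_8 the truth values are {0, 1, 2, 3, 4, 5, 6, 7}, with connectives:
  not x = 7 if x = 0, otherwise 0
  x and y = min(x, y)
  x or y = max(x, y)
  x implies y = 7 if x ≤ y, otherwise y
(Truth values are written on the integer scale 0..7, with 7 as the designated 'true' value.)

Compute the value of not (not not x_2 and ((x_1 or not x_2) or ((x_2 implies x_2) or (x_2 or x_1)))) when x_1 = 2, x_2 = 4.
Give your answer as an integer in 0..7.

0

not x_2 = not 4 = 0
not not x_2 = not 0 = 7
not x_2 = not 4 = 0
x_1 or not x_2 = 2 or 0 = 2
x_2 implies x_2 = 4 implies 4 = 7
x_2 or x_1 = 4 or 2 = 4
(x_2 implies x_2) or (x_2 or x_1) = 7 or 4 = 7
(x_1 or not x_2) or ((x_2 implies x_2) or (x_2 or x_1)) = 2 or 7 = 7
not not x_2 and ((x_1 or not x_2) or ((x_2 implies x_2) or (x_2 or x_1))) = 7 and 7 = 7
not (not not x_2 and ((x_1 or not x_2) or ((x_2 implies x_2) or (x_2 or x_1)))) = not 7 = 0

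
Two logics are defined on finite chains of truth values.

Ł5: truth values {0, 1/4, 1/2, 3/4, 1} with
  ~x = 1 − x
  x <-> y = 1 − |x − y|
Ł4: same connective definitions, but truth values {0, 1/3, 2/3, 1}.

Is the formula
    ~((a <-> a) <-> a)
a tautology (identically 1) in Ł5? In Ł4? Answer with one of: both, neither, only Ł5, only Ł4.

In Ł5: at a = 1/4 the value is 3/4 — not a tautology.
In Ł4: at a = 1/3 the value is 2/3 — not a tautology.

neither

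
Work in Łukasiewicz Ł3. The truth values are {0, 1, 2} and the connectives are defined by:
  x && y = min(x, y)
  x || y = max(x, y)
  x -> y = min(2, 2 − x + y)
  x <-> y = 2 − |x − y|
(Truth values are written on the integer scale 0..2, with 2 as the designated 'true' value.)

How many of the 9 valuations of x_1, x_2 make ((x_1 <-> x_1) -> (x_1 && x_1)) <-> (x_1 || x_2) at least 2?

6

x_1 = 0, x_2 = 0 ↦ 2  ≥
x_1 = 0, x_2 = 1 ↦ 1  <
x_1 = 0, x_2 = 2 ↦ 0  <
x_1 = 1, x_2 = 0 ↦ 2  ≥
x_1 = 1, x_2 = 1 ↦ 2  ≥
x_1 = 1, x_2 = 2 ↦ 1  <
x_1 = 2, x_2 = 0 ↦ 2  ≥
x_1 = 2, x_2 = 1 ↦ 2  ≥
x_1 = 2, x_2 = 2 ↦ 2  ≥
So 6 of the 9 assignments meet the threshold.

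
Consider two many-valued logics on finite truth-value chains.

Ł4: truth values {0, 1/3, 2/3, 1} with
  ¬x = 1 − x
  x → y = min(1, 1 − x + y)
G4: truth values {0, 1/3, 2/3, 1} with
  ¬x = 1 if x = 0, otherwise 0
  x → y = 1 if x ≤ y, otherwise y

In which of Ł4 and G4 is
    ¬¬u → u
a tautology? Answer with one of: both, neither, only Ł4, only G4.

only Ł4

In Ł4: every assignment gives 1 — tautology.
In G4: at u = 1/3 the value is 1/3 — not a tautology.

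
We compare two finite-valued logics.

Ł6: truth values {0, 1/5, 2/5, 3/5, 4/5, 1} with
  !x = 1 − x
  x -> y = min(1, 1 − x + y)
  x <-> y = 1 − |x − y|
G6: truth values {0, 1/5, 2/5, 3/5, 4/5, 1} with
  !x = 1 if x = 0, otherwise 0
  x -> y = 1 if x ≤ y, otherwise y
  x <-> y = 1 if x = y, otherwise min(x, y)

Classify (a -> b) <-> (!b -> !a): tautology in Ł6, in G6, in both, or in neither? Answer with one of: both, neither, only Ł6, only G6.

In Ł6: every assignment gives 1 — tautology.
In G6: at a = 2/5, b = 1/5 the value is 1/5 — not a tautology.

only Ł6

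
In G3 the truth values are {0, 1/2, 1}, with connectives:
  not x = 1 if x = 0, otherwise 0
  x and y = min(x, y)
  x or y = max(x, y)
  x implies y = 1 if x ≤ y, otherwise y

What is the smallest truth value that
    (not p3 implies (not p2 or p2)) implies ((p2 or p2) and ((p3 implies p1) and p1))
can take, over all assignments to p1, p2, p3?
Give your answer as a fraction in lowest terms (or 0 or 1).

0

Take p1 = 0, p2 = 0, p3 = 0:
not p3 = not 0 = 1
not p2 = not 0 = 1
not p2 or p2 = 1 or 0 = 1
not p3 implies (not p2 or p2) = 1 implies 1 = 1
p2 or p2 = 0 or 0 = 0
p3 implies p1 = 0 implies 0 = 1
(p3 implies p1) and p1 = 1 and 0 = 0
(p2 or p2) and ((p3 implies p1) and p1) = 0 and 0 = 0
(not p3 implies (not p2 or p2)) implies ((p2 or p2) and ((p3 implies p1) and p1)) = 1 implies 0 = 0
No assignment yields a value below 0, so this is the minimum.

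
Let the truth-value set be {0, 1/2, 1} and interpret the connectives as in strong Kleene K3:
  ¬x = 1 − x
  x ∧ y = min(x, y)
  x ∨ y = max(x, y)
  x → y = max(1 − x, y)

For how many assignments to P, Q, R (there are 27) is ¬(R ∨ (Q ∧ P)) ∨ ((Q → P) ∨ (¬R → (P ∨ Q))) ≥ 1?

24

value 1: 24 assignments (counts)
value 1/2: 3 assignments
So 24 of the 27 assignments meet the threshold.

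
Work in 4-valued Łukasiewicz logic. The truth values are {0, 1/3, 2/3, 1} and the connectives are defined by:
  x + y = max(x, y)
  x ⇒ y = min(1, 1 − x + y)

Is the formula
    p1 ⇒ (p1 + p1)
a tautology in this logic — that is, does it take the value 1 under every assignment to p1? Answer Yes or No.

Yes

p1 = 0 ↦ 1
p1 = 1/3 ↦ 1
p1 = 2/3 ↦ 1
p1 = 1 ↦ 1
Every assignment gives a value ≥ 1.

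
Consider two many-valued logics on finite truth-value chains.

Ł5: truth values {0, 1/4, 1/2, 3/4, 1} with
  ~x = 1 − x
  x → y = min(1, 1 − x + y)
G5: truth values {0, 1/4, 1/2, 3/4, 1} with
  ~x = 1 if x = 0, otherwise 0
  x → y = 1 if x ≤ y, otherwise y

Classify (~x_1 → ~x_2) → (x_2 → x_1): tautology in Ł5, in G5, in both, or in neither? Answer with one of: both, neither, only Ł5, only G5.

In Ł5: every assignment gives 1 — tautology.
In G5: at x_1 = 1/4, x_2 = 1/2 the value is 1/4 — not a tautology.

only Ł5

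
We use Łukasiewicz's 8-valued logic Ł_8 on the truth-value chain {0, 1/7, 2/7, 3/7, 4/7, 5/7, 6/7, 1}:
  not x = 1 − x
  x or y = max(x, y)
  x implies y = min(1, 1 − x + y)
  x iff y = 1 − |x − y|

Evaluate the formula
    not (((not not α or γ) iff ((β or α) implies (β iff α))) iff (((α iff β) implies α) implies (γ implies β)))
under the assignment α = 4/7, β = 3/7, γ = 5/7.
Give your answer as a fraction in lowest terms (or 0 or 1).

not α = not 4/7 = 3/7
not not α = not 3/7 = 4/7
not not α or γ = 4/7 or 5/7 = 5/7
β or α = 3/7 or 4/7 = 4/7
β iff α = 3/7 iff 4/7 = 6/7
(β or α) implies (β iff α) = 4/7 implies 6/7 = 1
(not not α or γ) iff ((β or α) implies (β iff α)) = 5/7 iff 1 = 5/7
α iff β = 4/7 iff 3/7 = 6/7
(α iff β) implies α = 6/7 implies 4/7 = 5/7
γ implies β = 5/7 implies 3/7 = 5/7
((α iff β) implies α) implies (γ implies β) = 5/7 implies 5/7 = 1
((not not α or γ) iff ((β or α) implies (β iff α))) iff (((α iff β) implies α) implies (γ implies β)) = 5/7 iff 1 = 5/7
not (((not not α or γ) iff ((β or α) implies (β iff α))) iff (((α iff β) implies α) implies (γ implies β))) = not 5/7 = 2/7

2/7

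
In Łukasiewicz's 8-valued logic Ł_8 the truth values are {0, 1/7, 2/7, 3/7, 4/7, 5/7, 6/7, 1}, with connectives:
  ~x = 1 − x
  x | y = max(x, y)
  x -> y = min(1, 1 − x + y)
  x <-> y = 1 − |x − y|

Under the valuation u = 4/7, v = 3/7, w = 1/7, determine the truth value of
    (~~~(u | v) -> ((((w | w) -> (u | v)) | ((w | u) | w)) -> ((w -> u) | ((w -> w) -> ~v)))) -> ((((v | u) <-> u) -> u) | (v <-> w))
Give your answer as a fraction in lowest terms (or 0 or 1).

5/7

u | v = 4/7 | 3/7 = 4/7
~(u | v) = ~4/7 = 3/7
~~(u | v) = ~3/7 = 4/7
~~~(u | v) = ~4/7 = 3/7
w | w = 1/7 | 1/7 = 1/7
u | v = 4/7 | 3/7 = 4/7
(w | w) -> (u | v) = 1/7 -> 4/7 = 1
w | u = 1/7 | 4/7 = 4/7
(w | u) | w = 4/7 | 1/7 = 4/7
((w | w) -> (u | v)) | ((w | u) | w) = 1 | 4/7 = 1
w -> u = 1/7 -> 4/7 = 1
w -> w = 1/7 -> 1/7 = 1
~v = ~3/7 = 4/7
(w -> w) -> ~v = 1 -> 4/7 = 4/7
(w -> u) | ((w -> w) -> ~v) = 1 | 4/7 = 1
(((w | w) -> (u | v)) | ((w | u) | w)) -> ((w -> u) | ((w -> w) -> ~v)) = 1 -> 1 = 1
~~~(u | v) -> ((((w | w) -> (u | v)) | ((w | u) | w)) -> ((w -> u) | ((w -> w) -> ~v))) = 3/7 -> 1 = 1
v | u = 3/7 | 4/7 = 4/7
(v | u) <-> u = 4/7 <-> 4/7 = 1
((v | u) <-> u) -> u = 1 -> 4/7 = 4/7
v <-> w = 3/7 <-> 1/7 = 5/7
(((v | u) <-> u) -> u) | (v <-> w) = 4/7 | 5/7 = 5/7
(~~~(u | v) -> ((((w | w) -> (u | v)) | ((w | u) | w)) -> ((w -> u) | ((w -> w) -> ~v)))) -> ((((v | u) <-> u) -> u) | (v <-> w)) = 1 -> 5/7 = 5/7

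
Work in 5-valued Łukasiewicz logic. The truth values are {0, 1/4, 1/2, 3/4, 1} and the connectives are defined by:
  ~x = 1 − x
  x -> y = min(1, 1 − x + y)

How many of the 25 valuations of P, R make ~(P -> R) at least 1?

1

value 1: 1 assignment (counts)
value 3/4: 2 assignments
value 1/2: 3 assignments
value 1/4: 4 assignments
value 0: 15 assignments
So 1 of the 25 assignments meets the threshold.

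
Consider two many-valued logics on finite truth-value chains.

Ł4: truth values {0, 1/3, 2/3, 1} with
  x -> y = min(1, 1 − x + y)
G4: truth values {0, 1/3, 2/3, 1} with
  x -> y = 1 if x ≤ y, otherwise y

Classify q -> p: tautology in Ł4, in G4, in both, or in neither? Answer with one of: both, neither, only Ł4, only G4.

In Ł4: at p = 0, q = 1/3 the value is 2/3 — not a tautology.
In G4: at p = 0, q = 1/3 the value is 0 — not a tautology.

neither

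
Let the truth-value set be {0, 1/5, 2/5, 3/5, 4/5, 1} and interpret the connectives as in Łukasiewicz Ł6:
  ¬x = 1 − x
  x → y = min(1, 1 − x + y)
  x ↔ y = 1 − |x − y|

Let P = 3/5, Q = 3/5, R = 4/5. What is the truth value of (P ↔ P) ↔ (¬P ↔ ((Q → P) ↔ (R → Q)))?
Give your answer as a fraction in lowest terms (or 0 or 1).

3/5

P ↔ P = 3/5 ↔ 3/5 = 1
¬P = ¬3/5 = 2/5
Q → P = 3/5 → 3/5 = 1
R → Q = 4/5 → 3/5 = 4/5
(Q → P) ↔ (R → Q) = 1 ↔ 4/5 = 4/5
¬P ↔ ((Q → P) ↔ (R → Q)) = 2/5 ↔ 4/5 = 3/5
(P ↔ P) ↔ (¬P ↔ ((Q → P) ↔ (R → Q))) = 1 ↔ 3/5 = 3/5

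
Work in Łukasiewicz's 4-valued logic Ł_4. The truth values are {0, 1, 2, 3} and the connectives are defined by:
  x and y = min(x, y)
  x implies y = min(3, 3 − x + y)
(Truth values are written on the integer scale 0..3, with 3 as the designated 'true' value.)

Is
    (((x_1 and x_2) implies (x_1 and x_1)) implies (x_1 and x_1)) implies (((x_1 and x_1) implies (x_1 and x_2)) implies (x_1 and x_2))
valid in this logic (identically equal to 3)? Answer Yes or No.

Yes

x_1 = 0, x_2 = 0 ↦ 3
x_1 = 0, x_2 = 1 ↦ 3
x_1 = 0, x_2 = 2 ↦ 3
x_1 = 0, x_2 = 3 ↦ 3
x_1 = 1, x_2 = 0 ↦ 3
x_1 = 1, x_2 = 1 ↦ 3
x_1 = 1, x_2 = 2 ↦ 3
x_1 = 1, x_2 = 3 ↦ 3
x_1 = 2, x_2 = 0 ↦ 3
x_1 = 2, x_2 = 1 ↦ 3
x_1 = 2, x_2 = 2 ↦ 3
x_1 = 2, x_2 = 3 ↦ 3
x_1 = 3, x_2 = 0 ↦ 3
x_1 = 3, x_2 = 1 ↦ 3
x_1 = 3, x_2 = 2 ↦ 3
x_1 = 3, x_2 = 3 ↦ 3
Every assignment gives a value ≥ 3.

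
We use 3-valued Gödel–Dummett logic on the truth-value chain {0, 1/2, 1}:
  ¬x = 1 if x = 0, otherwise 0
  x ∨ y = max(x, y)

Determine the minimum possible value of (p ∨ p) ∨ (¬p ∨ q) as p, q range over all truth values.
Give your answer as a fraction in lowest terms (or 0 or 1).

Take p = 1/2, q = 0:
p ∨ p = 1/2 ∨ 1/2 = 1/2
¬p = ¬1/2 = 0
¬p ∨ q = 0 ∨ 0 = 0
(p ∨ p) ∨ (¬p ∨ q) = 1/2 ∨ 0 = 1/2
No assignment yields a value below 1/2, so this is the minimum.

1/2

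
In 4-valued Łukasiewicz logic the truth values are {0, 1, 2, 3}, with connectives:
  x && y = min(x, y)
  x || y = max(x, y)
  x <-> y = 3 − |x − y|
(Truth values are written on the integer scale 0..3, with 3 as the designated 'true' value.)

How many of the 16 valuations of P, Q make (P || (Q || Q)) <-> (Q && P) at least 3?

P = 0, Q = 0 ↦ 3  ≥
P = 0, Q = 1 ↦ 2  <
P = 0, Q = 2 ↦ 1  <
P = 0, Q = 3 ↦ 0  <
P = 1, Q = 0 ↦ 2  <
P = 1, Q = 1 ↦ 3  ≥
P = 1, Q = 2 ↦ 2  <
P = 1, Q = 3 ↦ 1  <
P = 2, Q = 0 ↦ 1  <
P = 2, Q = 1 ↦ 2  <
P = 2, Q = 2 ↦ 3  ≥
P = 2, Q = 3 ↦ 2  <
P = 3, Q = 0 ↦ 0  <
P = 3, Q = 1 ↦ 1  <
P = 3, Q = 2 ↦ 2  <
P = 3, Q = 3 ↦ 3  ≥
So 4 of the 16 assignments meet the threshold.

4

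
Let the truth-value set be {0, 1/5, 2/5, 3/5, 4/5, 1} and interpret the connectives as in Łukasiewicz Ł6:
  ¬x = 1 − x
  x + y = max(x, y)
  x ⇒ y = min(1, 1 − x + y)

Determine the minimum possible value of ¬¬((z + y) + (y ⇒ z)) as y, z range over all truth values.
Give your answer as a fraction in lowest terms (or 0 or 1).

Take y = 2/5, z = 0:
z + y = 0 + 2/5 = 2/5
y ⇒ z = 2/5 ⇒ 0 = 3/5
(z + y) + (y ⇒ z) = 2/5 + 3/5 = 3/5
¬((z + y) + (y ⇒ z)) = ¬3/5 = 2/5
¬¬((z + y) + (y ⇒ z)) = ¬2/5 = 3/5
No assignment yields a value below 3/5, so this is the minimum.

3/5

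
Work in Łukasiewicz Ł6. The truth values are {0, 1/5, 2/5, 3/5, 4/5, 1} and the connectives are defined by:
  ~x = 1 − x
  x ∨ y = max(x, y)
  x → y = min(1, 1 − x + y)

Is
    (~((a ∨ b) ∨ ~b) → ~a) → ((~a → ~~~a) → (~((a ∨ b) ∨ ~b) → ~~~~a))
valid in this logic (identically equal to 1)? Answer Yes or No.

No

Counterexample: take a = 0, b = 1/5.
a ∨ b = 0 ∨ 1/5 = 1/5
~b = ~1/5 = 4/5
(a ∨ b) ∨ ~b = 1/5 ∨ 4/5 = 4/5
~((a ∨ b) ∨ ~b) = ~4/5 = 1/5
~a = ~0 = 1
~((a ∨ b) ∨ ~b) → ~a = 1/5 → 1 = 1
~a = ~0 = 1
~a = ~0 = 1
~~a = ~1 = 0
~~~a = ~0 = 1
~a → ~~~a = 1 → 1 = 1
a ∨ b = 0 ∨ 1/5 = 1/5
~b = ~1/5 = 4/5
(a ∨ b) ∨ ~b = 1/5 ∨ 4/5 = 4/5
~((a ∨ b) ∨ ~b) = ~4/5 = 1/5
~a = ~0 = 1
~~a = ~1 = 0
~~~a = ~0 = 1
~~~~a = ~1 = 0
~((a ∨ b) ∨ ~b) → ~~~~a = 1/5 → 0 = 4/5
(~a → ~~~a) → (~((a ∨ b) ∨ ~b) → ~~~~a) = 1 → 4/5 = 4/5
(~((a ∨ b) ∨ ~b) → ~a) → ((~a → ~~~a) → (~((a ∨ b) ∨ ~b) → ~~~~a)) = 1 → 4/5 = 4/5
This gives 4/5 ≠ 1.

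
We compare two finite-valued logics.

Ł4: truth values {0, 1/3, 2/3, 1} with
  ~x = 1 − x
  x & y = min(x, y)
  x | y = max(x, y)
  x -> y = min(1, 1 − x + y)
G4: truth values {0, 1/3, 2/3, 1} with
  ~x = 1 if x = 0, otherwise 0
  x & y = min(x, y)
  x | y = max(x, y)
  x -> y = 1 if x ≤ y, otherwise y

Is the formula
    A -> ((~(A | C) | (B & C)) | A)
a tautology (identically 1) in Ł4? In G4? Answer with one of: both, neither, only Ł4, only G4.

In Ł4: every assignment gives 1 — tautology.
In G4: every assignment gives 1 — tautology.

both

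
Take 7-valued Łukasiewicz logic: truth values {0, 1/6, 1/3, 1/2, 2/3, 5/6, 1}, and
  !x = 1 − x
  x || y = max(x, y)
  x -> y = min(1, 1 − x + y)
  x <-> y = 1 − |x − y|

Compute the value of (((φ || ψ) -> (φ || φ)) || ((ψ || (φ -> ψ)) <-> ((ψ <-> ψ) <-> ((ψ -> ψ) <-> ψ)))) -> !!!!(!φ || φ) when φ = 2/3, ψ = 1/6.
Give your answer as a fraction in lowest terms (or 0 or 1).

2/3

φ || ψ = 2/3 || 1/6 = 2/3
φ || φ = 2/3 || 2/3 = 2/3
(φ || ψ) -> (φ || φ) = 2/3 -> 2/3 = 1
φ -> ψ = 2/3 -> 1/6 = 1/2
ψ || (φ -> ψ) = 1/6 || 1/2 = 1/2
ψ <-> ψ = 1/6 <-> 1/6 = 1
ψ -> ψ = 1/6 -> 1/6 = 1
(ψ -> ψ) <-> ψ = 1 <-> 1/6 = 1/6
(ψ <-> ψ) <-> ((ψ -> ψ) <-> ψ) = 1 <-> 1/6 = 1/6
(ψ || (φ -> ψ)) <-> ((ψ <-> ψ) <-> ((ψ -> ψ) <-> ψ)) = 1/2 <-> 1/6 = 2/3
((φ || ψ) -> (φ || φ)) || ((ψ || (φ -> ψ)) <-> ((ψ <-> ψ) <-> ((ψ -> ψ) <-> ψ))) = 1 || 2/3 = 1
!φ = !2/3 = 1/3
!φ || φ = 1/3 || 2/3 = 2/3
!(!φ || φ) = !2/3 = 1/3
!!(!φ || φ) = !1/3 = 2/3
!!!(!φ || φ) = !2/3 = 1/3
!!!!(!φ || φ) = !1/3 = 2/3
(((φ || ψ) -> (φ || φ)) || ((ψ || (φ -> ψ)) <-> ((ψ <-> ψ) <-> ((ψ -> ψ) <-> ψ)))) -> !!!!(!φ || φ) = 1 -> 2/3 = 2/3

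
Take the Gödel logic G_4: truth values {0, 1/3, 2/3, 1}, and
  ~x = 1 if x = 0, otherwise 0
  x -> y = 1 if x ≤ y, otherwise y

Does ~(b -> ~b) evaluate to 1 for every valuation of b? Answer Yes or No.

No

Counterexample: take b = 0.
~b = ~0 = 1
b -> ~b = 0 -> 1 = 1
~(b -> ~b) = ~1 = 0
This gives 0 ≠ 1.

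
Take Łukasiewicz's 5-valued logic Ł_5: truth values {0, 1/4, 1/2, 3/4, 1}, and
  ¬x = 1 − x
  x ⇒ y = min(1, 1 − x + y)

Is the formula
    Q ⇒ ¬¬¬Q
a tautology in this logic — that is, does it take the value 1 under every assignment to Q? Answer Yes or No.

No

Counterexample: take Q = 3/4.
¬Q = ¬3/4 = 1/4
¬¬Q = ¬1/4 = 3/4
¬¬¬Q = ¬3/4 = 1/4
Q ⇒ ¬¬¬Q = 3/4 ⇒ 1/4 = 1/2
This gives 1/2 ≠ 1.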